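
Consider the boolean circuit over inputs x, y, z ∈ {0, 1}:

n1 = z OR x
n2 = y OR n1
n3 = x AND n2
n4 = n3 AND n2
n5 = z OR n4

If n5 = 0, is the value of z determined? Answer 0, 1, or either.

0

n5 = z OR n4 must be 0, so both z = 0 and n4 = 0.
n4 = n3 AND n2 must be 0, so at least one of n3, n2 is 0.
Every assignment with n5 = 0 has z = 0; there are 2 such assignment(s).
  x=0, y=0, z=0
  x=0, y=1, z=0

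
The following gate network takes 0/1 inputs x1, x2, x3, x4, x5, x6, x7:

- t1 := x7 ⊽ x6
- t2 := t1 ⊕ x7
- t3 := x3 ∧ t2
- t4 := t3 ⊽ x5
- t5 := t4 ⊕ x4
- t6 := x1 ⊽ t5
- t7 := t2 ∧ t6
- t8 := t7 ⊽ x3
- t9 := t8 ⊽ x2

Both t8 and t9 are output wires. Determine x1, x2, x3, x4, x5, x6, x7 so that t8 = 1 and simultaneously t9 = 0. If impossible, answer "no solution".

Check with x1=1, x2=1, x3=0, x4=0, x5=1, x6=1, x7=0:
t1 = x7 ⊽ x6 = 0 ⊽ 1 = 0
t2 = t1 ⊕ x7 = 0 ⊕ 0 = 0
t3 = x3 ∧ t2 = 0 ∧ 0 = 0
t4 = t3 ⊽ x5 = 0 ⊽ 1 = 0
t5 = t4 ⊕ x4 = 0 ⊕ 0 = 0
t6 = x1 ⊽ t5 = 1 ⊽ 0 = 0
t7 = t2 ∧ t6 = 0 ∧ 0 = 0
t8 = t7 ⊽ x3 = 0 ⊽ 0 = 1
t9 = t8 ⊽ x2 = 1 ⊽ 1 = 0
So t8 = 1 and t9 = 0.

x1=1, x2=1, x3=0, x4=0, x5=1, x6=1, x7=0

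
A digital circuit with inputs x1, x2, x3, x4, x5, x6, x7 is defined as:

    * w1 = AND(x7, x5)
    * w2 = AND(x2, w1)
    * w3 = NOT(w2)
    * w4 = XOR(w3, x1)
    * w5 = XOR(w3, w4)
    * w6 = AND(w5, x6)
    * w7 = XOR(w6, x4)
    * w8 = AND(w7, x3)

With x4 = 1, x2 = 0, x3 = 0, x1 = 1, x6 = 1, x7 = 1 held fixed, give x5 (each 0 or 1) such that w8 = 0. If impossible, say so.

Check with x4 = 1, x2 = 0, x3 = 0, x1 = 1, x6 = 1, x7 = 1 and x5=0:
w1 = AND(x7, x5) = AND(1, 0) = 0
w2 = AND(x2, w1) = AND(0, 0) = 0
w3 = NOT(w2) = NOT 0 = 1
w4 = XOR(w3, x1) = XOR(1, 1) = 0
w5 = XOR(w3, w4) = XOR(1, 0) = 1
w6 = AND(w5, x6) = AND(1, 1) = 1
w7 = XOR(w6, x4) = XOR(1, 1) = 0
w8 = AND(w7, x3) = AND(0, 0) = 0
So w8 = 0.

x5=0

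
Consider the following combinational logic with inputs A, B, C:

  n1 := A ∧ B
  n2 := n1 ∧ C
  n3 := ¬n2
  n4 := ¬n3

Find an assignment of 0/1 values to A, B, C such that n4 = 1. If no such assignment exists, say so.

A=1 B=1 C=1

n4 = ¬n3 must be 1, so n3 = 0.
n3 = ¬n2 must be 0, so n2 = 1.
n2 = n1 ∧ C must be 1, so both n1 = 1 and C = 1.
Check with A=1 B=1 C=1:
n1 = A ∧ B = 1 ∧ 1 = 1
n2 = n1 ∧ C = 1 ∧ 1 = 1
n3 = ¬n2 = ¬1 = 0
n4 = ¬n3 = ¬0 = 1
So n4 = 1 as required.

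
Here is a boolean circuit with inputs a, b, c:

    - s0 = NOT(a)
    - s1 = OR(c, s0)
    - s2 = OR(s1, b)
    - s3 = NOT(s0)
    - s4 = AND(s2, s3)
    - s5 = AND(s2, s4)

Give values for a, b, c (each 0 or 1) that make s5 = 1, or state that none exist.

a=1, b=0, c=1

Check with a=1, b=0, c=1:
s0 = NOT(a) = NOT 1 = 0
s1 = OR(c, s0) = OR(1, 0) = 1
s2 = OR(s1, b) = OR(1, 0) = 1
s3 = NOT(s0) = NOT 0 = 1
s4 = AND(s2, s3) = AND(1, 1) = 1
s5 = AND(s2, s4) = AND(1, 1) = 1
So s5 = 1 as required.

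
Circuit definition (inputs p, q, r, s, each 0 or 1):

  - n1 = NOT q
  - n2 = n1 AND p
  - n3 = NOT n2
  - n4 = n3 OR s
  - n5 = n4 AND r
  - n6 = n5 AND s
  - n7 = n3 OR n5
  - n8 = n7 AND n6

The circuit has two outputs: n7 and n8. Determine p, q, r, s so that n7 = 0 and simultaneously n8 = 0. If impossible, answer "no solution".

p=1 q=0 r=0 s=1

Check with p=1 q=0 r=0 s=1:
n1 = NOT q = NOT 0 = 1
n2 = n1 AND p = 1 AND 1 = 1
n3 = NOT n2 = NOT 1 = 0
n4 = n3 OR s = 0 OR 1 = 1
n5 = n4 AND r = 1 AND 0 = 0
n6 = n5 AND s = 0 AND 1 = 0
n7 = n3 OR n5 = 0 OR 0 = 0
n8 = n7 AND n6 = 0 AND 0 = 0
So n7 = 0 and n8 = 0.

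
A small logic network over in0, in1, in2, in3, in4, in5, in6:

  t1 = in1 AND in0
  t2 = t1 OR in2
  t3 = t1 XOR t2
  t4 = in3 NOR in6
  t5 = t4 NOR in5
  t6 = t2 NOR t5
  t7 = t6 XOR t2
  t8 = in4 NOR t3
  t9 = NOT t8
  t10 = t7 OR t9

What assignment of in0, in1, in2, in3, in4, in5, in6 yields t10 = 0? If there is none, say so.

t10 = t7 OR t9 must be 0, so both t7 = 0 and t9 = 0.
t7 = t6 XOR t2 must be 0, so t6 and t2 are equal.
t9 = NOT t8 must be 0, so t8 = 1.
Check with in0=0 in1=0 in2=0 in3=0 in4=0 in5=0 in6=1:
t1 = in1 AND in0 = 0 AND 0 = 0
t2 = t1 OR in2 = 0 OR 0 = 0
t3 = t1 XOR t2 = 0 XOR 0 = 0
t4 = in3 NOR in6 = 0 NOR 1 = 0
t5 = t4 NOR in5 = 0 NOR 0 = 1
t6 = t2 NOR t5 = 0 NOR 1 = 0
t7 = t6 XOR t2 = 0 XOR 0 = 0
t8 = in4 NOR t3 = 0 NOR 0 = 1
t9 = NOT t8 = NOT 1 = 0
t10 = t7 OR t9 = 0 OR 0 = 0
So t10 = 0 as required.

in0=0 in1=0 in2=0 in3=0 in4=0 in5=0 in6=1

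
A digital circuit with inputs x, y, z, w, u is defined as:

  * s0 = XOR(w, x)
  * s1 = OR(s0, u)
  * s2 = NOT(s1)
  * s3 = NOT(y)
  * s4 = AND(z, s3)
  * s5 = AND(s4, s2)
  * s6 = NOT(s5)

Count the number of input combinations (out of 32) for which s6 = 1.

s6 = NOT(s5) must be 1, so s5 = 0.
s5 = AND(s4, s2) must be 0, so at least one of s4, s2 is 0.
Enumerating the 32 input combinations, 30 give s6 = 1 and 2 give s6 = 0.

30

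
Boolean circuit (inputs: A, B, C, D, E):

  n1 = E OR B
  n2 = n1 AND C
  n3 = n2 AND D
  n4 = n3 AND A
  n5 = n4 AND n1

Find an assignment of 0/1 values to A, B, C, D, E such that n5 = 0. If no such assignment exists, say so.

A=0, B=1, C=0, D=1, E=1

n5 = n4 AND n1 must be 0, so at least one of n4, n1 is 0.
Check with A=0, B=1, C=0, D=1, E=1:
n1 = E OR B = 1 OR 1 = 1
n2 = n1 AND C = 1 AND 0 = 0
n3 = n2 AND D = 0 AND 1 = 0
n4 = n3 AND A = 0 AND 0 = 0
n5 = n4 AND n1 = 0 AND 1 = 0
So n5 = 0 as required.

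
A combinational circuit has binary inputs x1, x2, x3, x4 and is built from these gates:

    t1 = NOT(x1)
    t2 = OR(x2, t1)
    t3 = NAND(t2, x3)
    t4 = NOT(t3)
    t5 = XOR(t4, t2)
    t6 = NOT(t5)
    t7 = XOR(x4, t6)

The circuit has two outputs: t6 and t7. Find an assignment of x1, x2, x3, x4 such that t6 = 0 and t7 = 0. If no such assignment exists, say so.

Check with x1=0 x2=1 x3=0 x4=0:
t1 = NOT(x1) = NOT 0 = 1
t2 = OR(x2, t1) = OR(1, 1) = 1
t3 = NAND(t2, x3) = NAND(1, 0) = 1
t4 = NOT(t3) = NOT 1 = 0
t5 = XOR(t4, t2) = XOR(0, 1) = 1
t6 = NOT(t5) = NOT 1 = 0
t7 = XOR(x4, t6) = XOR(0, 0) = 0
So t6 = 0 and t7 = 0.

x1=0 x2=1 x3=0 x4=0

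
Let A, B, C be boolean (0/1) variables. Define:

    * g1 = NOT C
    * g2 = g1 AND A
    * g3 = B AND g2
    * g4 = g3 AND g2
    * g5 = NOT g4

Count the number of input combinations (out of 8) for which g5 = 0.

g5 = NOT g4 must be 0, so g4 = 1.
g4 = g3 AND g2 must be 1, so both g3 = 1 and g2 = 1.
g3 = B AND g2 must be 1, so both B = 1 and g2 = 1.
Satisfying assignments:
  A=1, B=1, C=0

1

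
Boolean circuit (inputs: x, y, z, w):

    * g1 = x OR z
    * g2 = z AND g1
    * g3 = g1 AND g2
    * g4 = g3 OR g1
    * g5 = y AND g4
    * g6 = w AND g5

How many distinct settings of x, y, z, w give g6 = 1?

g6 = w AND g5 must be 1, so both w = 1 and g5 = 1.
g5 = y AND g4 must be 1, so both y = 1 and g4 = 1.
Satisfying assignments:
  x=0, y=1, z=1, w=1
  x=1, y=1, z=0, w=1
  x=1, y=1, z=1, w=1

3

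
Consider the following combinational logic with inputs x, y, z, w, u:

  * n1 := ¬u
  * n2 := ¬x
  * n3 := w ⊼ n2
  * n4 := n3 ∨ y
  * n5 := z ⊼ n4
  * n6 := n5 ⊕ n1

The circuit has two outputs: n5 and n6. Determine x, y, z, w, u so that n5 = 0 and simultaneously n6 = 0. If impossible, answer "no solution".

Check with x=1, y=0, z=1, w=0, u=1:
n1 = ¬u = ¬1 = 0
n2 = ¬x = ¬1 = 0
n3 = w ⊼ n2 = 0 ⊼ 0 = 1
n4 = n3 ∨ y = 1 ∨ 0 = 1
n5 = z ⊼ n4 = 1 ⊼ 1 = 0
n6 = n5 ⊕ n1 = 0 ⊕ 0 = 0
So n5 = 0 and n6 = 0.

x=1, y=0, z=1, w=0, u=1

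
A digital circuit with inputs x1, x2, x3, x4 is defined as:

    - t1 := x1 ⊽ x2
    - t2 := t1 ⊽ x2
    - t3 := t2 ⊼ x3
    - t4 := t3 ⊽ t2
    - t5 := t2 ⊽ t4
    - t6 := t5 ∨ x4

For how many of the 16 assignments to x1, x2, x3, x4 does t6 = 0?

2

t6 = t5 ∨ x4 must be 0, so both t5 = 0 and x4 = 0.
Satisfying assignments:
  x1=1, x2=0, x3=0, x4=0
  x1=1, x2=0, x3=1, x4=0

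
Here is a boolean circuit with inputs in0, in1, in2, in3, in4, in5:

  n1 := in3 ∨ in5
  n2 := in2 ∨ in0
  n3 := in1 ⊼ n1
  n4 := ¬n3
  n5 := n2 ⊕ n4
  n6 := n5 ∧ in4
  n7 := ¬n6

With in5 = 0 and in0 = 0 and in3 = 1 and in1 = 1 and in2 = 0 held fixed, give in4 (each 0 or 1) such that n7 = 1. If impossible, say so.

n7 = ¬n6 must be 1, so n6 = 0.
Check with in5 = 0 and in0 = 0 and in3 = 1 and in1 = 1 and in2 = 0 and in4=0:
n1 = in3 ∨ in5 = 1 ∨ 0 = 1
n2 = in2 ∨ in0 = 0 ∨ 0 = 0
n3 = in1 ⊼ n1 = 1 ⊼ 1 = 0
n4 = ¬n3 = ¬0 = 1
n5 = n2 ⊕ n4 = 0 ⊕ 1 = 1
n6 = n5 ∧ in4 = 1 ∧ 0 = 0
n7 = ¬n6 = ¬0 = 1
So n7 = 1.

in4=0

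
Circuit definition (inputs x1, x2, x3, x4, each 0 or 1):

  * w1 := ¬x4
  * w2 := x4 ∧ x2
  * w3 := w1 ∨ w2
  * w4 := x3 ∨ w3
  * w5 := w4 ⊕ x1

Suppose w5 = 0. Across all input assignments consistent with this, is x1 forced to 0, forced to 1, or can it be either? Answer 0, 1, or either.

either

Both values of x1 occur among assignments with w5 = 0:
  x1=0: x1=0, x2=0, x3=0, x4=1
  x1=1: x1=1, x2=0, x3=0, x4=0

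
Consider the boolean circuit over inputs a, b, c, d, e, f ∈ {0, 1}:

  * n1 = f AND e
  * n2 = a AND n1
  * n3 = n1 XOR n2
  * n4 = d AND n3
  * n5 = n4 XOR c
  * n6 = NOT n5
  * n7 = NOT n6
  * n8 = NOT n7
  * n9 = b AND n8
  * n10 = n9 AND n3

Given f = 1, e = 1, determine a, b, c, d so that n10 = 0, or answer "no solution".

a=1 b=1 c=1 d=1

n10 = n9 AND n3 must be 0, so at least one of n9, n3 is 0.
Check with f = 1, e = 1 and a=1, b=1, c=1, d=1:
n1 = f AND e = 1 AND 1 = 1
n2 = a AND n1 = 1 AND 1 = 1
n3 = n1 XOR n2 = 1 XOR 1 = 0
n4 = d AND n3 = 1 AND 0 = 0
n5 = n4 XOR c = 0 XOR 1 = 1
n6 = NOT n5 = NOT 1 = 0
n7 = NOT n6 = NOT 0 = 1
n8 = NOT n7 = NOT 1 = 0
n9 = b AND n8 = 1 AND 0 = 0
n10 = n9 AND n3 = 0 AND 0 = 0
So n10 = 0.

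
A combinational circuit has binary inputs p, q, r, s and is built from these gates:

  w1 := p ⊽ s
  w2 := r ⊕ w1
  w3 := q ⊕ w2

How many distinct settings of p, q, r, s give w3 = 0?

w3 = q ⊕ w2 must be 0, so q and w2 are equal.
Enumerating the 16 input combinations, 8 give w3 = 0 and 8 give w3 = 1.

8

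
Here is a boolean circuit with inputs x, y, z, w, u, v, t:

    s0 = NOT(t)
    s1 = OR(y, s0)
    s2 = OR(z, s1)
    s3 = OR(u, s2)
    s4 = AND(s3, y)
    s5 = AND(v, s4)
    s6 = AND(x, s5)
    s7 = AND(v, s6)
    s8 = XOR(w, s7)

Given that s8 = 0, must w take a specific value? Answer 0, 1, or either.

Both values of w occur among assignments with s8 = 0:
  w=0: x=0, y=0, z=0, w=0, u=0, v=0, t=0
  w=1: x=1, y=1, z=0, w=1, u=0, v=1, t=0

either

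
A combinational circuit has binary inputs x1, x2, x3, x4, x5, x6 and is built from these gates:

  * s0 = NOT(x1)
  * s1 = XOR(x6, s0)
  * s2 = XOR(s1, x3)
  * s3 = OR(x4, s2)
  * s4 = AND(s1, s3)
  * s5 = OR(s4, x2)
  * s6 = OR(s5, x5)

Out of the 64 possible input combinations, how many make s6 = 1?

54

s6 = OR(s5, x5) must be 1, so at least one of s5, x5 is 1.
Enumerating the 64 input combinations, 54 give s6 = 1 and 10 give s6 = 0.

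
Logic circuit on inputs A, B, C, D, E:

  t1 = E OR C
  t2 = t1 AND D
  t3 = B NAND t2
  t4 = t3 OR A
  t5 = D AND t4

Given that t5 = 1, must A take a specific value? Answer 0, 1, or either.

either

Both values of A occur among assignments with t5 = 1:
  A=0: A=0, B=0, C=0, D=1, E=0
  A=1: A=1, B=0, C=0, D=1, E=0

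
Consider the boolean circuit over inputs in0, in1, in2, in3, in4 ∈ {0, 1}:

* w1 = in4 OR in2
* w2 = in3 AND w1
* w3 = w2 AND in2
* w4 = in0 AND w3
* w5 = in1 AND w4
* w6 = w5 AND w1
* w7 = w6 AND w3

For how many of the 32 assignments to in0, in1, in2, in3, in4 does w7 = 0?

w7 = w6 AND w3 must be 0, so at least one of w6, w3 is 0.
Enumerating the 32 input combinations, 30 give w7 = 0 and 2 give w7 = 1.

30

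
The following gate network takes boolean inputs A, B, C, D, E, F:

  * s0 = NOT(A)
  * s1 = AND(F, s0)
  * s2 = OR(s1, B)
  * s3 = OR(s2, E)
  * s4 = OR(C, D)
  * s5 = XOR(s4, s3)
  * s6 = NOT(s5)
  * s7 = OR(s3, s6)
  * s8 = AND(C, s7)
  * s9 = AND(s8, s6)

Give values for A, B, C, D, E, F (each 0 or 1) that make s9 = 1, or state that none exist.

s9 = AND(s8, s6) must be 1, so both s8 = 1 and s6 = 1.
Check with A=0, B=1, C=1, D=0, E=1, F=1:
s0 = NOT(A) = NOT 0 = 1
s1 = AND(F, s0) = AND(1, 1) = 1
s2 = OR(s1, B) = OR(1, 1) = 1
s3 = OR(s2, E) = OR(1, 1) = 1
s4 = OR(C, D) = OR(1, 0) = 1
s5 = XOR(s4, s3) = XOR(1, 1) = 0
s6 = NOT(s5) = NOT 0 = 1
s7 = OR(s3, s6) = OR(1, 1) = 1
s8 = AND(C, s7) = AND(1, 1) = 1
s9 = AND(s8, s6) = AND(1, 1) = 1
So s9 = 1 as required.

A=0, B=1, C=1, D=0, E=1, F=1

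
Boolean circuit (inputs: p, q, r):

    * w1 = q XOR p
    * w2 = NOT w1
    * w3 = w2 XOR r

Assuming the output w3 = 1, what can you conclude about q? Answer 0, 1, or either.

Both values of q occur among assignments with w3 = 1:
  q=0: p=0, q=0, r=0
  q=1: p=0, q=1, r=1

either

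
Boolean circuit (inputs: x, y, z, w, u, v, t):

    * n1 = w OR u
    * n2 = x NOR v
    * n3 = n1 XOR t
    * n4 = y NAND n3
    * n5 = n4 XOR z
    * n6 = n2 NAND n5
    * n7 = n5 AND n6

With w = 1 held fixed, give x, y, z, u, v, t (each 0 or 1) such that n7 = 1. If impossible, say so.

Check with w = 1 and x=0, y=1, z=0, u=1, v=1, t=1:
n1 = w OR u = 1 OR 1 = 1
n2 = x NOR v = 0 NOR 1 = 0
n3 = n1 XOR t = 1 XOR 1 = 0
n4 = y NAND n3 = 1 NAND 0 = 1
n5 = n4 XOR z = 1 XOR 0 = 1
n6 = n2 NAND n5 = 0 NAND 1 = 1
n7 = n5 AND n6 = 1 AND 1 = 1
So n7 = 1.

x=0 y=1 z=0 u=1 v=1 t=1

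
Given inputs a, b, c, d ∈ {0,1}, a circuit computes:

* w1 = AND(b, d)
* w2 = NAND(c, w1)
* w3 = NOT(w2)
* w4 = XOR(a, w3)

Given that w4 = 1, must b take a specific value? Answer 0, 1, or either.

Both values of b occur among assignments with w4 = 1:
  b=0: a=1, b=0, c=0, d=0
  b=1: a=0, b=1, c=1, d=1

either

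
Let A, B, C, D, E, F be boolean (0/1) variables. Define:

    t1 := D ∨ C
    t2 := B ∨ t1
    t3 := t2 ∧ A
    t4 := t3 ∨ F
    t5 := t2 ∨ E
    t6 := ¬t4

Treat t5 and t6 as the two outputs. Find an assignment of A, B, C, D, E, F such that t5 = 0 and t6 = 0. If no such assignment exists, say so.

Check with A=1, B=0, C=0, D=0, E=0, F=1:
t1 = D ∨ C = 0 ∨ 0 = 0
t2 = B ∨ t1 = 0 ∨ 0 = 0
t3 = t2 ∧ A = 0 ∧ 1 = 0
t4 = t3 ∨ F = 0 ∨ 1 = 1
t5 = t2 ∨ E = 0 ∨ 0 = 0
t6 = ¬t4 = ¬1 = 0
So t5 = 0 and t6 = 0.

A=1, B=0, C=0, D=0, E=0, F=1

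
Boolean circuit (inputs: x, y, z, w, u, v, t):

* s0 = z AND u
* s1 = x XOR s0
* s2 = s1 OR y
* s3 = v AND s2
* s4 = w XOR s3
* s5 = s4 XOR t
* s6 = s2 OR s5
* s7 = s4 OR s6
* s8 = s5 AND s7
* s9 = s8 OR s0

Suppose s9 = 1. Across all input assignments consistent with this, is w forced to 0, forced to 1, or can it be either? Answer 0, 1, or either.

Both values of w occur among assignments with s9 = 1:
  w=0: x=0, y=0, z=0, w=0, u=0, v=0, t=1
  w=1: x=0, y=0, z=0, w=1, u=0, v=0, t=0

either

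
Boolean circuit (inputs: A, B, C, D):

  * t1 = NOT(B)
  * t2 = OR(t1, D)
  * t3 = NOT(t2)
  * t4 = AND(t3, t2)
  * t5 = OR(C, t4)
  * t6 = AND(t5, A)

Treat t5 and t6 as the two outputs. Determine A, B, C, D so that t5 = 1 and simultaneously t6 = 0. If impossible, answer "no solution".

Check with A=0, B=1, C=1, D=1:
t1 = NOT(B) = NOT 1 = 0
t2 = OR(t1, D) = OR(0, 1) = 1
t3 = NOT(t2) = NOT 1 = 0
t4 = AND(t3, t2) = AND(0, 1) = 0
t5 = OR(C, t4) = OR(1, 0) = 1
t6 = AND(t5, A) = AND(1, 0) = 0
So t5 = 1 and t6 = 0.

A=0, B=1, C=1, D=1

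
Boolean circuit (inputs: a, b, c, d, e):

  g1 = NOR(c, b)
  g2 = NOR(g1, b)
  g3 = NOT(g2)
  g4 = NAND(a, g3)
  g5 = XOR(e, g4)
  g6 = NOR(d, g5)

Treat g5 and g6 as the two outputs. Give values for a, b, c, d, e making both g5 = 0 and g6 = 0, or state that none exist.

Check with a=0, b=0, c=0, d=1, e=1:
g1 = NOR(c, b) = NOR(0, 0) = 1
g2 = NOR(g1, b) = NOR(1, 0) = 0
g3 = NOT(g2) = NOT 0 = 1
g4 = NAND(a, g3) = NAND(0, 1) = 1
g5 = XOR(e, g4) = XOR(1, 1) = 0
g6 = NOR(d, g5) = NOR(1, 0) = 0
So g5 = 0 and g6 = 0.

a=0, b=0, c=0, d=1, e=1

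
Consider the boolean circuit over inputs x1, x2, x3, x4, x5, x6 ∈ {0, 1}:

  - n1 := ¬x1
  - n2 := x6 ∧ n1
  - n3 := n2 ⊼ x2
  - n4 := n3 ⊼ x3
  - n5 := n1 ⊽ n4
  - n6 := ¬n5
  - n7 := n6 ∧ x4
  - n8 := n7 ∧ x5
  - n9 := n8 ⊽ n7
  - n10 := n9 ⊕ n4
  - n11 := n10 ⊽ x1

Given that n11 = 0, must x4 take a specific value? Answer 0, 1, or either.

Both values of x4 occur among assignments with n11 = 0:
  x4=0: x1=0, x2=0, x3=1, x4=0, x5=0, x6=0
  x4=1: x1=0, x2=0, x3=0, x4=1, x5=0, x6=0

either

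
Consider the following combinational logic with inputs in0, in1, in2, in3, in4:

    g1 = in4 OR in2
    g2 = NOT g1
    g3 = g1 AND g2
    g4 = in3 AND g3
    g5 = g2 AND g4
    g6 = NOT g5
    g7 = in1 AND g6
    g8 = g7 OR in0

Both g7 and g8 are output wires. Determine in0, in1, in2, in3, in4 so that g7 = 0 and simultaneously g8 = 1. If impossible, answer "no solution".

in0=1, in1=0, in2=1, in3=1, in4=1

Check with in0=1, in1=0, in2=1, in3=1, in4=1:
g1 = in4 OR in2 = 1 OR 1 = 1
g2 = NOT g1 = NOT 1 = 0
g3 = g1 AND g2 = 1 AND 0 = 0
g4 = in3 AND g3 = 1 AND 0 = 0
g5 = g2 AND g4 = 0 AND 0 = 0
g6 = NOT g5 = NOT 0 = 1
g7 = in1 AND g6 = 0 AND 1 = 0
g8 = g7 OR in0 = 0 OR 1 = 1
So g7 = 0 and g8 = 1.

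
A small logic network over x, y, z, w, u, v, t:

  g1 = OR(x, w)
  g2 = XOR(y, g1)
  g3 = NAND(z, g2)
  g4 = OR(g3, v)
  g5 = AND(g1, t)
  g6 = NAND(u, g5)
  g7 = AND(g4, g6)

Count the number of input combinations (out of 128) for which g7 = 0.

g7 = AND(g4, g6) must be 0, so at least one of g4, g6 is 0.
Enumerating the 128 input combinations, 37 give g7 = 0 and 91 give g7 = 1.

37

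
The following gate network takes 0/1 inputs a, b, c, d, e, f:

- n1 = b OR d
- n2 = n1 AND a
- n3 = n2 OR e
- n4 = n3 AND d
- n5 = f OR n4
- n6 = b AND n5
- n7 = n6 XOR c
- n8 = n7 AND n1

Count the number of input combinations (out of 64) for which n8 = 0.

40

n8 = n7 AND n1 must be 0, so at least one of n7, n1 is 0.
Enumerating the 64 input combinations, 40 give n8 = 0 and 24 give n8 = 1.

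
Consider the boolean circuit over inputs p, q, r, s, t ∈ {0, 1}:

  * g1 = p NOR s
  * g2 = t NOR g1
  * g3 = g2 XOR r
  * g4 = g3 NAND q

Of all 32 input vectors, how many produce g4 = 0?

8

g4 = g3 NAND q must be 0, so both g3 = 1 and q = 1.
g3 = g2 XOR r must be 1, so g2 and r differ.
Enumerating the 32 input combinations, 8 give g4 = 0 and 24 give g4 = 1.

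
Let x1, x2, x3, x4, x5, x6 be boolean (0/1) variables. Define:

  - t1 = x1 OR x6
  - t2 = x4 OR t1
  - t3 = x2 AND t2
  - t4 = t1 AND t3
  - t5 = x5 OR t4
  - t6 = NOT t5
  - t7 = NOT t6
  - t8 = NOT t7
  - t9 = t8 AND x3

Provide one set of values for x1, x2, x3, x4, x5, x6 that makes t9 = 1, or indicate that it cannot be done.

x1=0 x2=1 x3=1 x4=1 x5=0 x6=0

t9 = t8 AND x3 must be 1, so both t8 = 1 and x3 = 1.
t8 = NOT t7 must be 1, so t7 = 0.
t7 = NOT t6 must be 0, so t6 = 1.
Check with x1=0 x2=1 x3=1 x4=1 x5=0 x6=0:
t1 = x1 OR x6 = 0 OR 0 = 0
t2 = x4 OR t1 = 1 OR 0 = 1
t3 = x2 AND t2 = 1 AND 1 = 1
t4 = t1 AND t3 = 0 AND 1 = 0
t5 = x5 OR t4 = 0 OR 0 = 0
t6 = NOT t5 = NOT 0 = 1
t7 = NOT t6 = NOT 1 = 0
t8 = NOT t7 = NOT 0 = 1
t9 = t8 AND x3 = 1 AND 1 = 1
So t9 = 1 as required.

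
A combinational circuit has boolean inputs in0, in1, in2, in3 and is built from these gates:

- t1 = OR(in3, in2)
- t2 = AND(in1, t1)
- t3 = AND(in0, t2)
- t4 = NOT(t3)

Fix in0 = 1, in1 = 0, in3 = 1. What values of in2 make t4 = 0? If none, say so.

no solution exists

With in0 = 1, in1 = 0, in3 = 1 fixed, none of the 2 settings of in2 give t4 = 0.
For example, with in2=1:
t1 = OR(in3, in2) = OR(1, 1) = 1
t2 = AND(in1, t1) = AND(0, 1) = 0
t3 = AND(in0, t2) = AND(1, 0) = 0
t4 = NOT(t3) = NOT 0 = 1
giving t4 = 1 ≠ 0.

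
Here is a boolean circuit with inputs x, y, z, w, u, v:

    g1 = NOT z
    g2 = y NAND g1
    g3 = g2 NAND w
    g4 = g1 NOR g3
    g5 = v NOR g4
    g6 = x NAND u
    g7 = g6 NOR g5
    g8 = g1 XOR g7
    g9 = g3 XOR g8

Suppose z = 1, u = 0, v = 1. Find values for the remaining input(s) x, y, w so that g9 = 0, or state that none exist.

g9 = g3 XOR g8 must be 0, so g3 and g8 are equal.
Check with z = 1, u = 0, v = 1 and x=0, y=0, w=1:
g1 = NOT z = NOT 1 = 0
g2 = y NAND g1 = 0 NAND 0 = 1
g3 = g2 NAND w = 1 NAND 1 = 0
g4 = g1 NOR g3 = 0 NOR 0 = 1
g5 = v NOR g4 = 1 NOR 1 = 0
g6 = x NAND u = 0 NAND 0 = 1
g7 = g6 NOR g5 = 1 NOR 0 = 0
g8 = g1 XOR g7 = 0 XOR 0 = 0
g9 = g3 XOR g8 = 0 XOR 0 = 0
So g9 = 0.

x=0 y=0 w=1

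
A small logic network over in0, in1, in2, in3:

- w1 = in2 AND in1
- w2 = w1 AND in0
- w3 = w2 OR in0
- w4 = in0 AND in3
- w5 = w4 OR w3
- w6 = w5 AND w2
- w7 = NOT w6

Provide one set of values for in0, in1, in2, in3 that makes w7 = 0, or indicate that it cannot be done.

in0=1 in1=1 in2=1 in3=0

Check with in0=1 in1=1 in2=1 in3=0:
w1 = in2 AND in1 = 1 AND 1 = 1
w2 = w1 AND in0 = 1 AND 1 = 1
w3 = w2 OR in0 = 1 OR 1 = 1
w4 = in0 AND in3 = 1 AND 0 = 0
w5 = w4 OR w3 = 0 OR 1 = 1
w6 = w5 AND w2 = 1 AND 1 = 1
w7 = NOT w6 = NOT 1 = 0
So w7 = 0 as required.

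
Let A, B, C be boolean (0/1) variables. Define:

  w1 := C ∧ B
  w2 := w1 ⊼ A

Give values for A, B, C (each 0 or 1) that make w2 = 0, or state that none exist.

A=1, B=1, C=1

w2 = w1 ⊼ A must be 0, so both w1 = 1 and A = 1.
w1 = C ∧ B must be 1, so both C = 1 and B = 1.
Check with A=1, B=1, C=1:
w1 = C ∧ B = 1 ∧ 1 = 1
w2 = w1 ⊼ A = 1 ⊼ 1 = 0
So w2 = 0 as required.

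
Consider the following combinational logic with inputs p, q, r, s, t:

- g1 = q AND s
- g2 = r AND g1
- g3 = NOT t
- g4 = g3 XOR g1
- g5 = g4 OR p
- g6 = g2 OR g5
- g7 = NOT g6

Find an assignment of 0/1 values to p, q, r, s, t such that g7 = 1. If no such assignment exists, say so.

g7 = NOT g6 must be 1, so g6 = 0.
g6 = g2 OR g5 must be 0, so both g2 = 0 and g5 = 0.
g2 = r AND g1 must be 0, so at least one of r, g1 is 0.
Check with p=0, q=1, r=1, s=0, t=1:
g1 = q AND s = 1 AND 0 = 0
g2 = r AND g1 = 1 AND 0 = 0
g3 = NOT t = NOT 1 = 0
g4 = g3 XOR g1 = 0 XOR 0 = 0
g5 = g4 OR p = 0 OR 0 = 0
g6 = g2 OR g5 = 0 OR 0 = 0
g7 = NOT g6 = NOT 0 = 1
So g7 = 1 as required.

p=0, q=1, r=1, s=0, t=1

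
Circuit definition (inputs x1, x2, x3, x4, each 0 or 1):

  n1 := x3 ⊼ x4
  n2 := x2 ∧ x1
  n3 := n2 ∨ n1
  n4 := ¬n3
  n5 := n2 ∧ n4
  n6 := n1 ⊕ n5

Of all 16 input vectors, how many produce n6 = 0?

4

n6 = n1 ⊕ n5 must be 0, so n1 and n5 are equal.
Satisfying assignments:
  x1=0, x2=0, x3=1, x4=1
  x1=0, x2=1, x3=1, x4=1
  x1=1, x2=0, x3=1, x4=1
  x1=1, x2=1, x3=1, x4=1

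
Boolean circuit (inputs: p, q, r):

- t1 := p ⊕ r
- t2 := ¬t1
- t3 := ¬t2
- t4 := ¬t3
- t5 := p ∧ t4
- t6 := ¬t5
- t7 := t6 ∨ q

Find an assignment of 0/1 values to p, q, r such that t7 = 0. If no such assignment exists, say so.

Check with p=1 q=0 r=1:
t1 = p ⊕ r = 1 ⊕ 1 = 0
t2 = ¬t1 = ¬0 = 1
t3 = ¬t2 = ¬1 = 0
t4 = ¬t3 = ¬0 = 1
t5 = p ∧ t4 = 1 ∧ 1 = 1
t6 = ¬t5 = ¬1 = 0
t7 = t6 ∨ q = 0 ∨ 0 = 0
So t7 = 0 as required.

p=1 q=0 r=1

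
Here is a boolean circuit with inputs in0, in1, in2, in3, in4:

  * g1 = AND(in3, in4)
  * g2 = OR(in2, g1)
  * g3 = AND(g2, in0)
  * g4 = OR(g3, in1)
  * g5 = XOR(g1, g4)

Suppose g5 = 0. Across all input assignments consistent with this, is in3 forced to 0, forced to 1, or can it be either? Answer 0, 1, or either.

Both values of in3 occur among assignments with g5 = 0:
  in3=0: in0=0, in1=0, in2=0, in3=0, in4=0
  in3=1: in0=0, in1=0, in2=0, in3=1, in4=0

either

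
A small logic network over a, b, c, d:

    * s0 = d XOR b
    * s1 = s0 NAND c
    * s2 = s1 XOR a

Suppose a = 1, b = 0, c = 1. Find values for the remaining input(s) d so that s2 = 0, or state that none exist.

s2 = s1 XOR a must be 0, so s1 and a are equal.
Check with a = 1, b = 0, c = 1 and d=0:
s0 = d XOR b = 0 XOR 0 = 0
s1 = s0 NAND c = 0 NAND 1 = 1
s2 = s1 XOR a = 1 XOR 1 = 0
So s2 = 0.

d=0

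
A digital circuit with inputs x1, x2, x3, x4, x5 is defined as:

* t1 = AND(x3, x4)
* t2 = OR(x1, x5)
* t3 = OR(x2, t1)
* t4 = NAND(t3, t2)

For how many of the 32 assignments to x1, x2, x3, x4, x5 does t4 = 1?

t4 = NAND(t3, t2) must be 1, so at least one of t3, t2 is 0.
Enumerating the 32 input combinations, 17 give t4 = 1 and 15 give t4 = 0.

17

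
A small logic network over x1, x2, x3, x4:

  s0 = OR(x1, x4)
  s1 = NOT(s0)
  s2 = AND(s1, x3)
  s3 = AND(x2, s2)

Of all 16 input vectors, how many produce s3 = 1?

1

s3 = AND(x2, s2) must be 1, so both x2 = 1 and s2 = 1.
s2 = AND(s1, x3) must be 1, so both s1 = 1 and x3 = 1.
Satisfying assignments:
  x1=0, x2=1, x3=1, x4=0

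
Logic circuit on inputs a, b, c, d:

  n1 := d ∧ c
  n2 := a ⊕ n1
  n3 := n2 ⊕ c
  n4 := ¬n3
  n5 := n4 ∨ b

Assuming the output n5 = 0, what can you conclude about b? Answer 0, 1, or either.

0

n5 = n4 ∨ b must be 0, so both n4 = 0 and b = 0.
Every assignment with n5 = 0 has b = 0; there are 4 such assignment(s).
  a=0, b=0, c=1, d=0
  a=1, b=0, c=0, d=0
  a=1, b=0, c=0, d=1
  a=1, b=0, c=1, d=1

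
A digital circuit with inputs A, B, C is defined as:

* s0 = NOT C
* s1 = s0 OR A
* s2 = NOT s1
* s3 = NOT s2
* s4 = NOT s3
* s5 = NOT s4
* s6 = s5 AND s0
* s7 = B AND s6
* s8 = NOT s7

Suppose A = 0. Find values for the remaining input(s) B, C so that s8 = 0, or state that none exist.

Check with A = 0 and B=1, C=0:
s0 = NOT C = NOT 0 = 1
s1 = s0 OR A = 1 OR 0 = 1
s2 = NOT s1 = NOT 1 = 0
s3 = NOT s2 = NOT 0 = 1
s4 = NOT s3 = NOT 1 = 0
s5 = NOT s4 = NOT 0 = 1
s6 = s5 AND s0 = 1 AND 1 = 1
s7 = B AND s6 = 1 AND 1 = 1
s8 = NOT s7 = NOT 1 = 0
So s8 = 0.

B=1, C=0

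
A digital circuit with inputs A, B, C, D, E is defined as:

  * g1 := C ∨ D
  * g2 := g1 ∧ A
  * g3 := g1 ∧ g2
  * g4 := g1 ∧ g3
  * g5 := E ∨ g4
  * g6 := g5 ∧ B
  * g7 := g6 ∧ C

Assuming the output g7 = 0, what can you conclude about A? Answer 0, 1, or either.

either

Both values of A occur among assignments with g7 = 0:
  A=0: A=0, B=0, C=0, D=0, E=0
  A=1: A=1, B=0, C=0, D=0, E=0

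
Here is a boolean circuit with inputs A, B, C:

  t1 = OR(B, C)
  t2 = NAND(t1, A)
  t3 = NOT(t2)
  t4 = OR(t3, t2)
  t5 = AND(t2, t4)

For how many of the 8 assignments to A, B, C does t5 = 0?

3

t5 = AND(t2, t4) must be 0, so at least one of t2, t4 is 0.
Satisfying assignments:
  A=1, B=0, C=1
  A=1, B=1, C=0
  A=1, B=1, C=1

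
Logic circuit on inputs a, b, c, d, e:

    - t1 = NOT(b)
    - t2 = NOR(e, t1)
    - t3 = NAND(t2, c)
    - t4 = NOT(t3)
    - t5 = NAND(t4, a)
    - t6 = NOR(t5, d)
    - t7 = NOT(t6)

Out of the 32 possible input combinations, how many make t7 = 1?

31

t7 = NOT(t6) must be 1, so t6 = 0.
t6 = NOR(t5, d) must be 0, so at least one of t5, d is 1.
Enumerating the 32 input combinations, 31 give t7 = 1 and 1 give t7 = 0.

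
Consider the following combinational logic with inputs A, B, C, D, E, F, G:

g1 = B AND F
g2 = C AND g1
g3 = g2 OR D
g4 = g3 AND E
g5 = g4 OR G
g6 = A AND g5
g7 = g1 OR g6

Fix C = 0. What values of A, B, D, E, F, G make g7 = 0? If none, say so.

Check with C = 0 and A=0, B=0, D=0, E=1, F=1, G=1:
g1 = B AND F = 0 AND 1 = 0
g2 = C AND g1 = 0 AND 0 = 0
g3 = g2 OR D = 0 OR 0 = 0
g4 = g3 AND E = 0 AND 1 = 0
g5 = g4 OR G = 0 OR 1 = 1
g6 = A AND g5 = 0 AND 1 = 0
g7 = g1 OR g6 = 0 OR 0 = 0
So g7 = 0.

A=0 B=0 D=0 E=1 F=1 G=1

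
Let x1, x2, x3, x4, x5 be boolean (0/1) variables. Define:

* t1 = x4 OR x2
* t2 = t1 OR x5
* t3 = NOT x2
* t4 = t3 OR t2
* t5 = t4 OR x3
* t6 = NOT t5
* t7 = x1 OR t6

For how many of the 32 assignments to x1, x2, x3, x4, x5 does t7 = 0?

16

t7 = x1 OR t6 must be 0, so both x1 = 0 and t6 = 0.
t6 = NOT t5 must be 0, so t5 = 1.
Enumerating the 32 input combinations, 16 give t7 = 0 and 16 give t7 = 1.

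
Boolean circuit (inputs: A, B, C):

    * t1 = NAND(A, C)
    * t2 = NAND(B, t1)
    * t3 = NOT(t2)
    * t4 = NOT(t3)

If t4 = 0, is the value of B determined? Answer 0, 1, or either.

1

t4 = NOT(t3) must be 0, so t3 = 1.
t3 = NOT(t2) must be 1, so t2 = 0.
Every assignment with t4 = 0 has B = 1; there are 3 such assignment(s).
  A=0, B=1, C=0
  A=0, B=1, C=1
  A=1, B=1, C=0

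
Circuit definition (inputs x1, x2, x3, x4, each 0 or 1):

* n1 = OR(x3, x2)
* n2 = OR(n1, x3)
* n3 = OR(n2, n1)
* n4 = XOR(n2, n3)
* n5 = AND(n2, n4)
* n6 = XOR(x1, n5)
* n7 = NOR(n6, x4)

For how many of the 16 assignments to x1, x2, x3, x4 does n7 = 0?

12

n7 = NOR(n6, x4) must be 0, so at least one of n6, x4 is 1.
Enumerating the 16 input combinations, 12 give n7 = 0 and 4 give n7 = 1.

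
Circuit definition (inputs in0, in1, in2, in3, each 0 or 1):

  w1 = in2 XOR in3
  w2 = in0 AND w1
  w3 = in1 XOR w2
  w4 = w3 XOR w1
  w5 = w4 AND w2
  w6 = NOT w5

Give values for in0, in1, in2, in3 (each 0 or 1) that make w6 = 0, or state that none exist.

in0=1 in1=1 in2=1 in3=0

w6 = NOT w5 must be 0, so w5 = 1.
Check with in0=1 in1=1 in2=1 in3=0:
w1 = in2 XOR in3 = 1 XOR 0 = 1
w2 = in0 AND w1 = 1 AND 1 = 1
w3 = in1 XOR w2 = 1 XOR 1 = 0
w4 = w3 XOR w1 = 0 XOR 1 = 1
w5 = w4 AND w2 = 1 AND 1 = 1
w6 = NOT w5 = NOT 1 = 0
So w6 = 0 as required.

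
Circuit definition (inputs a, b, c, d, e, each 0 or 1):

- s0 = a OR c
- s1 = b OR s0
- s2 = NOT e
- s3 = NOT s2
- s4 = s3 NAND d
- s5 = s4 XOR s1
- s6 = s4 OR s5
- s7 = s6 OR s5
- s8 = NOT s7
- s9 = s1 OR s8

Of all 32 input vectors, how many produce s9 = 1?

s9 = s1 OR s8 must be 1, so at least one of s1, s8 is 1.
Enumerating the 32 input combinations, 29 give s9 = 1 and 3 give s9 = 0.

29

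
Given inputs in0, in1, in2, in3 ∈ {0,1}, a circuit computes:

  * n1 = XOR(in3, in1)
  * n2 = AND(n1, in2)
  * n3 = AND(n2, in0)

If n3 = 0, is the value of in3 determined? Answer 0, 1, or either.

either

Both values of in3 occur among assignments with n3 = 0:
  in3=0: in0=0, in1=0, in2=0, in3=0
  in3=1: in0=0, in1=0, in2=0, in3=1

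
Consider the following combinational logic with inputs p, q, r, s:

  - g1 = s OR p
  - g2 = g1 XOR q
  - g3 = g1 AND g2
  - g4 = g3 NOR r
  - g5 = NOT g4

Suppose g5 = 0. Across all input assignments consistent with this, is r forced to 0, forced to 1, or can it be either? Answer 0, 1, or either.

g5 = NOT g4 must be 0, so g4 = 1.
g4 = g3 NOR r must be 1, so both g3 = 0 and r = 0.
Every assignment with g5 = 0 has r = 0; there are 5 such assignment(s).

0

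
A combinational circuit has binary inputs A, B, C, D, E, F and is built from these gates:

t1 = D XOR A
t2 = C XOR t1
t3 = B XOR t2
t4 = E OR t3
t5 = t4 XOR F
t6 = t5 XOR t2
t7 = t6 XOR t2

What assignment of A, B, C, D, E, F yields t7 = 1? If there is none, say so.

t7 = t6 XOR t2 must be 1, so t6 and t2 differ.
Check with A=1 B=0 C=1 D=0 E=1 F=0:
t1 = D XOR A = 0 XOR 1 = 1
t2 = C XOR t1 = 1 XOR 1 = 0
t3 = B XOR t2 = 0 XOR 0 = 0
t4 = E OR t3 = 1 OR 0 = 1
t5 = t4 XOR F = 1 XOR 0 = 1
t6 = t5 XOR t2 = 1 XOR 0 = 1
t7 = t6 XOR t2 = 1 XOR 0 = 1
So t7 = 1 as required.

A=1 B=0 C=1 D=0 E=1 F=0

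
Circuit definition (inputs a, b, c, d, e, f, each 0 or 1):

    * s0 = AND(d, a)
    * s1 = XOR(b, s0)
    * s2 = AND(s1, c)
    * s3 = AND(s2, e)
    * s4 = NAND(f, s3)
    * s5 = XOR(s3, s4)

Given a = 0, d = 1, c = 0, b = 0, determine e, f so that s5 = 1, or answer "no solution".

e=0, f=0

s5 = XOR(s3, s4) must be 1, so s3 and s4 differ.
Check with a = 0, d = 1, c = 0, b = 0 and e=0, f=0:
s0 = AND(d, a) = AND(1, 0) = 0
s1 = XOR(b, s0) = XOR(0, 0) = 0
s2 = AND(s1, c) = AND(0, 0) = 0
s3 = AND(s2, e) = AND(0, 0) = 0
s4 = NAND(f, s3) = NAND(0, 0) = 1
s5 = XOR(s3, s4) = XOR(0, 1) = 1
So s5 = 1.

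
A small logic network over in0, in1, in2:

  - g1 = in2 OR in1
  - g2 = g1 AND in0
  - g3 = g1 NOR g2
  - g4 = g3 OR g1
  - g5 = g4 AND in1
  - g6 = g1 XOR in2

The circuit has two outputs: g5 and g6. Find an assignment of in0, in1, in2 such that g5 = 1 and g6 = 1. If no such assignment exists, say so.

in0=0, in1=1, in2=0

Check with in0=0, in1=1, in2=0:
g1 = in2 OR in1 = 0 OR 1 = 1
g2 = g1 AND in0 = 1 AND 0 = 0
g3 = g1 NOR g2 = 1 NOR 0 = 0
g4 = g3 OR g1 = 0 OR 1 = 1
g5 = g4 AND in1 = 1 AND 1 = 1
g6 = g1 XOR in2 = 1 XOR 0 = 1
So g5 = 1 and g6 = 1.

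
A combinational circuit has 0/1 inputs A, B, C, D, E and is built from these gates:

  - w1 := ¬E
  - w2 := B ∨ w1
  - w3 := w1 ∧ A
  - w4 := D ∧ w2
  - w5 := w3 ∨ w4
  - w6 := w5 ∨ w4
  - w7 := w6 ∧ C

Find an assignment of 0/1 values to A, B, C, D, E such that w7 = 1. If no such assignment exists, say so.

w7 = w6 ∧ C must be 1, so both w6 = 1 and C = 1.
w6 = w5 ∨ w4 must be 1, so at least one of w5, w4 is 1.
Check with A=0, B=0, C=1, D=1, E=0:
w1 = ¬E = ¬0 = 1
w2 = B ∨ w1 = 0 ∨ 1 = 1
w3 = w1 ∧ A = 1 ∧ 0 = 0
w4 = D ∧ w2 = 1 ∧ 1 = 1
w5 = w3 ∨ w4 = 0 ∨ 1 = 1
w6 = w5 ∨ w4 = 1 ∨ 1 = 1
w7 = w6 ∧ C = 1 ∧ 1 = 1
So w7 = 1 as required.

A=0, B=0, C=1, D=1, E=0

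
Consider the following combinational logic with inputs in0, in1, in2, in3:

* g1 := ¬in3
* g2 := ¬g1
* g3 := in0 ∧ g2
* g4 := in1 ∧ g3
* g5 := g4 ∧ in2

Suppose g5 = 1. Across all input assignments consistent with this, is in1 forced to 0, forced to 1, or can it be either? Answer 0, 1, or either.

1

g5 = g4 ∧ in2 must be 1, so both g4 = 1 and in2 = 1.
g4 = in1 ∧ g3 must be 1, so both in1 = 1 and g3 = 1.
g3 = in0 ∧ g2 must be 1, so both in0 = 1 and g2 = 1.
Every assignment with g5 = 1 has in1 = 1; there are 1 such assignment(s).
  in0=1, in1=1, in2=1, in3=1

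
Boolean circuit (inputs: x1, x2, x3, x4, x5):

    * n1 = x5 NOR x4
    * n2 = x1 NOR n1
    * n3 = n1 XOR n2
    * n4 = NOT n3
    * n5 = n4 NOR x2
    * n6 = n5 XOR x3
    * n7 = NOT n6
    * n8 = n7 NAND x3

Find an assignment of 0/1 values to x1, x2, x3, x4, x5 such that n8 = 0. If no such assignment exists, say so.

n8 = n7 NAND x3 must be 0, so both n7 = 1 and x3 = 1.
n7 = NOT n6 must be 1, so n6 = 0.
Check with x1=0 x2=0 x3=1 x4=0 x5=1:
n1 = x5 NOR x4 = 1 NOR 0 = 0
n2 = x1 NOR n1 = 0 NOR 0 = 1
n3 = n1 XOR n2 = 0 XOR 1 = 1
n4 = NOT n3 = NOT 1 = 0
n5 = n4 NOR x2 = 0 NOR 0 = 1
n6 = n5 XOR x3 = 1 XOR 1 = 0
n7 = NOT n6 = NOT 0 = 1
n8 = n7 NAND x3 = 1 NAND 1 = 0
So n8 = 0 as required.

x1=0 x2=0 x3=1 x4=0 x5=1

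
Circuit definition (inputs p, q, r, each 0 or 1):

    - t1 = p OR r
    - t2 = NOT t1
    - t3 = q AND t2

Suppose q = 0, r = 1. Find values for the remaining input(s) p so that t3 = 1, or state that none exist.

With q = 0, r = 1 fixed, none of the 2 settings of p give t3 = 1.
For example, with p=1:
t1 = p OR r = 1 OR 1 = 1
t2 = NOT t1 = NOT 1 = 0
t3 = q AND t2 = 0 AND 0 = 0
giving t3 = 0 ≠ 1.

no solution exists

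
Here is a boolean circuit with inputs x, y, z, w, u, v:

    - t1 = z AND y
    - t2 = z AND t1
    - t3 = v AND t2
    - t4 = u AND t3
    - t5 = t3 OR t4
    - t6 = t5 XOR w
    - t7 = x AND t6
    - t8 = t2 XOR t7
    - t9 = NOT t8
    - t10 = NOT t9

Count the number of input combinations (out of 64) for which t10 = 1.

24

t10 = NOT t9 must be 1, so t9 = 0.
t9 = NOT t8 must be 0, so t8 = 1.
t8 = t2 XOR t7 must be 1, so t2 and t7 differ.
Enumerating the 64 input combinations, 24 give t10 = 1 and 40 give t10 = 0.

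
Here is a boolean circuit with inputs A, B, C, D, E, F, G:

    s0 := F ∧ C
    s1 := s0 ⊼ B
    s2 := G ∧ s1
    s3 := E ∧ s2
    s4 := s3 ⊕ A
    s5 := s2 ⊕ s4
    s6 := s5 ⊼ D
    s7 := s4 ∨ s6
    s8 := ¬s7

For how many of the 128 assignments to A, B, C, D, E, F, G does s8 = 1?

s8 = ¬s7 must be 1, so s7 = 0.
Enumerating the 128 input combinations, 14 give s8 = 1 and 114 give s8 = 0.

14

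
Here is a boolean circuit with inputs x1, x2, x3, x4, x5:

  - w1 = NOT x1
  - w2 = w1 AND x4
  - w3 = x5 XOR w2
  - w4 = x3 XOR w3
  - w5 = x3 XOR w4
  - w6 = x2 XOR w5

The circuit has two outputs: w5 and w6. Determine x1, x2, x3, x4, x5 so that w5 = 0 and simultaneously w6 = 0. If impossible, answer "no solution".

Check with x1=1, x2=0, x3=1, x4=1, x5=0:
w1 = NOT x1 = NOT 1 = 0
w2 = w1 AND x4 = 0 AND 1 = 0
w3 = x5 XOR w2 = 0 XOR 0 = 0
w4 = x3 XOR w3 = 1 XOR 0 = 1
w5 = x3 XOR w4 = 1 XOR 1 = 0
w6 = x2 XOR w5 = 0 XOR 0 = 0
So w5 = 0 and w6 = 0.

x1=1, x2=0, x3=1, x4=1, x5=0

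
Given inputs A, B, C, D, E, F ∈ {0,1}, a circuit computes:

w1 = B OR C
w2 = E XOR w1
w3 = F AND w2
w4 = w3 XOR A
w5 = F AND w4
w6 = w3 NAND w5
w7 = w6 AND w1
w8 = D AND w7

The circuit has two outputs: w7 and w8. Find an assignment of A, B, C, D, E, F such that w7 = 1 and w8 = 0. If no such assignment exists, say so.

A=1, B=0, C=1, D=0, E=1, F=1

Check with A=1, B=0, C=1, D=0, E=1, F=1:
w1 = B OR C = 0 OR 1 = 1
w2 = E XOR w1 = 1 XOR 1 = 0
w3 = F AND w2 = 1 AND 0 = 0
w4 = w3 XOR A = 0 XOR 1 = 1
w5 = F AND w4 = 1 AND 1 = 1
w6 = w3 NAND w5 = 0 NAND 1 = 1
w7 = w6 AND w1 = 1 AND 1 = 1
w8 = D AND w7 = 0 AND 1 = 0
So w7 = 1 and w8 = 0.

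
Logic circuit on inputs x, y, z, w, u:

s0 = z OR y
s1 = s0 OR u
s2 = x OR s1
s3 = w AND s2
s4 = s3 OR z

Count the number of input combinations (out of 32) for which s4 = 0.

s4 = s3 OR z must be 0, so both s3 = 0 and z = 0.
s3 = w AND s2 must be 0, so at least one of w, s2 is 0.
Enumerating the 32 input combinations, 9 give s4 = 0 and 23 give s4 = 1.

9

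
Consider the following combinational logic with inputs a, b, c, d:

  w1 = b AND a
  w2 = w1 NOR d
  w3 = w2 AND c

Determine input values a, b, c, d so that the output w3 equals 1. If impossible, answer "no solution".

a=1, b=0, c=1, d=0

w3 = w2 AND c must be 1, so both w2 = 1 and c = 1.
Check with a=1, b=0, c=1, d=0:
w1 = b AND a = 0 AND 1 = 0
w2 = w1 NOR d = 0 NOR 0 = 1
w3 = w2 AND c = 1 AND 1 = 1
So w3 = 1 as required.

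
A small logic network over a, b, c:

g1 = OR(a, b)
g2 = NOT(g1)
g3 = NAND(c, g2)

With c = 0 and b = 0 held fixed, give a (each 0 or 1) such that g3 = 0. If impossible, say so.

no solution exists

With c = 0 and b = 0 fixed, none of the 2 settings of a give g3 = 0.
For example, with a=0:
g1 = OR(a, b) = OR(0, 0) = 0
g2 = NOT(g1) = NOT 0 = 1
g3 = NAND(c, g2) = NAND(0, 1) = 1
giving g3 = 1 ≠ 0.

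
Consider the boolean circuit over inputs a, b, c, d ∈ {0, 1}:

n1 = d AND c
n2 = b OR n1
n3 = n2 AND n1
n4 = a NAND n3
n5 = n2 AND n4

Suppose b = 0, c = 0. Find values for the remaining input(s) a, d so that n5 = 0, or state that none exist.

Check with b = 0, c = 0 and a=1, d=1:
n1 = d AND c = 1 AND 0 = 0
n2 = b OR n1 = 0 OR 0 = 0
n3 = n2 AND n1 = 0 AND 0 = 0
n4 = a NAND n3 = 1 NAND 0 = 1
n5 = n2 AND n4 = 0 AND 1 = 0
So n5 = 0.

a=1 d=1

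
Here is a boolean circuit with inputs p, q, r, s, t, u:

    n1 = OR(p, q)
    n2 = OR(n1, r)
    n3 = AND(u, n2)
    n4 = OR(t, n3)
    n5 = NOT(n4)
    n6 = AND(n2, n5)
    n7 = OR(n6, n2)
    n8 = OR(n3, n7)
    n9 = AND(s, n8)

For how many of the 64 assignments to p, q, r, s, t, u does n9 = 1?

n9 = AND(s, n8) must be 1, so both s = 1 and n8 = 1.
n8 = OR(n3, n7) must be 1, so at least one of n3, n7 is 1.
Enumerating the 64 input combinations, 28 give n9 = 1 and 36 give n9 = 0.

28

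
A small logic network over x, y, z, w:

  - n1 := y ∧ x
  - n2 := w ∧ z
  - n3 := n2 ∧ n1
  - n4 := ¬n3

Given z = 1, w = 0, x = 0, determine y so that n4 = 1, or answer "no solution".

y=0

n4 = ¬n3 must be 1, so n3 = 0.
n3 = n2 ∧ n1 must be 0, so at least one of n2, n1 is 0.
Check with z = 1, w = 0, x = 0 and y=0:
n1 = y ∧ x = 0 ∧ 0 = 0
n2 = w ∧ z = 0 ∧ 1 = 0
n3 = n2 ∧ n1 = 0 ∧ 0 = 0
n4 = ¬n3 = ¬0 = 1
So n4 = 1.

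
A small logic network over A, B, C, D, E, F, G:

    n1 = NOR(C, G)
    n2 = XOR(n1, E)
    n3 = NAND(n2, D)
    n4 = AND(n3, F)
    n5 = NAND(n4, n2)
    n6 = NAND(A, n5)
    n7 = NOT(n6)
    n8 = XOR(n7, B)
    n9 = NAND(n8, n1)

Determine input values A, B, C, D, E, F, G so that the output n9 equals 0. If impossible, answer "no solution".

A=1, B=0, C=0, D=0, E=1, F=0, G=0

n9 = NAND(n8, n1) must be 0, so both n8 = 1 and n1 = 1.
Check with A=1, B=0, C=0, D=0, E=1, F=0, G=0:
n1 = NOR(C, G) = NOR(0, 0) = 1
n2 = XOR(n1, E) = XOR(1, 1) = 0
n3 = NAND(n2, D) = NAND(0, 0) = 1
n4 = AND(n3, F) = AND(1, 0) = 0
n5 = NAND(n4, n2) = NAND(0, 0) = 1
n6 = NAND(A, n5) = NAND(1, 1) = 0
n7 = NOT(n6) = NOT 0 = 1
n8 = XOR(n7, B) = XOR(1, 0) = 1
n9 = NAND(n8, n1) = NAND(1, 1) = 0
So n9 = 0 as required.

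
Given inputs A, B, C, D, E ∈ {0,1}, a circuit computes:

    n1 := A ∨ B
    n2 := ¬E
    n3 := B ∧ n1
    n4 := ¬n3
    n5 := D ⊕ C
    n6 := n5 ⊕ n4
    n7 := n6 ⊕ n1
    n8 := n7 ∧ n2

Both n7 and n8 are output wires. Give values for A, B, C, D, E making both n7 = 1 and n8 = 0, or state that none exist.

A=1, B=1, C=0, D=0, E=1

Check with A=1, B=1, C=0, D=0, E=1:
n1 = A ∨ B = 1 ∨ 1 = 1
n2 = ¬E = ¬1 = 0
n3 = B ∧ n1 = 1 ∧ 1 = 1
n4 = ¬n3 = ¬1 = 0
n5 = D ⊕ C = 0 ⊕ 0 = 0
n6 = n5 ⊕ n4 = 0 ⊕ 0 = 0
n7 = n6 ⊕ n1 = 0 ⊕ 1 = 1
n8 = n7 ∧ n2 = 1 ∧ 0 = 0
So n7 = 1 and n8 = 0.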